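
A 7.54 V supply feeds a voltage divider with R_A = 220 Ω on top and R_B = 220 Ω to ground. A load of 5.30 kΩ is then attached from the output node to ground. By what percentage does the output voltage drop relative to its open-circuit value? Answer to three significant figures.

2.03 %

The divider's output (Thévenin) resistance is R_A‖R_B = 110.0 Ω.
Fractional drop under load = R_th/(R_th + R_L) = 110.0 / (110.0 + 5300) = 0.02033.
So the output falls by 2.03 %.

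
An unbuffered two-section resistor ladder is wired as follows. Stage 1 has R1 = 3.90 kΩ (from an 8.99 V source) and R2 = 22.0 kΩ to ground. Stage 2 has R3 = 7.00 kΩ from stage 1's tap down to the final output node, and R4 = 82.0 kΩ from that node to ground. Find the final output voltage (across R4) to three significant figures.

Stage 2 presents R3+R4 = 89.00 kΩ as a load on stage 1's tap.
Stage 1's lower leg becomes R2‖(R3+R4) = 17.64 kΩ, so V_mid = 8.99 × 17.64/21.54 = 7.362 V.
Stage 2 is itself unloaded: V_out = V_mid × R4/(R3+R4) = 7.362 × 82.0/89.00 = 6.78 V.

V_out ≈ 6.78 V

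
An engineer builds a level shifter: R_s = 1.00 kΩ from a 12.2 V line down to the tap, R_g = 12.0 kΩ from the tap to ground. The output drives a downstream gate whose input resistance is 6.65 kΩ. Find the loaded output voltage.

V_out ≈ 9.89 V

The load sits in parallel with R_g: R_g‖R_L = (12.0 × 6.65) / (12.0 + 6.65) = 4.279 kΩ.
V_out = 12.2 × 4.279 / (1.00 + 4.279) = 12.2 × 4.279/5.279 = 9.89 V.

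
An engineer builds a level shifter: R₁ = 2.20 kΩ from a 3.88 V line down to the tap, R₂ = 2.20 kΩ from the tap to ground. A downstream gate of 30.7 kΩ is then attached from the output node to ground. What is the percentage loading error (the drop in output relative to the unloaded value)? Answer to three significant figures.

The divider's output (Thévenin) resistance is R₁‖R₂ = 1.100 kΩ.
Fractional drop under load = R_th/(R_th + R_L) = 1.100 / (1.100 + 30.7) = 0.03459.
So the output falls by 3.46 %.

3.46 %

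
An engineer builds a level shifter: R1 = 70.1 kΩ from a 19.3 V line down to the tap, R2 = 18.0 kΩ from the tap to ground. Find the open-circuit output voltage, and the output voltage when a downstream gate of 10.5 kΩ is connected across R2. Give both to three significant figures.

Unloaded: 3.94 V; loaded: 1.67 V

Open-circuit: V = 19.3 × 18.0/(70.1 + 18.0) = 3.94 V.
With the load, R2 becomes R2‖R_L = 6.632 kΩ, so V = 19.3 × 6.632/76.73 = 1.67 V.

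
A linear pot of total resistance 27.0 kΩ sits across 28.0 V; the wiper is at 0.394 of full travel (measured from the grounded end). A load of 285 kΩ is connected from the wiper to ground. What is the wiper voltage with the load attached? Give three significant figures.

The wiper splits the pot into (1−α)R = 16.36 kΩ above and αR = 10.64 kΩ below.
Lower section ‖ load = 10.26 kΩ.
V_wiper = 28.0 × 10.26/(16.36 + 10.26) = 10.8 V.

V ≈ 10.8 V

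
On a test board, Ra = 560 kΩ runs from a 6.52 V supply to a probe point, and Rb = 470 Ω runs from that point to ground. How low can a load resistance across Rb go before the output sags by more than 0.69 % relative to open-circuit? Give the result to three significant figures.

R_L(min) ≈ 67.6 kΩ

Output resistance R_th = Ra‖Rb = (560000 × 470)/560500 = 469.6 Ω.
The fractional drop is R_th/(R_th + R_L); requiring this ≤ 0.00690 gives R_L ≥ R_th(1/0.00690 − 1) = 469.6 × 143.9 = 67.6 kΩ.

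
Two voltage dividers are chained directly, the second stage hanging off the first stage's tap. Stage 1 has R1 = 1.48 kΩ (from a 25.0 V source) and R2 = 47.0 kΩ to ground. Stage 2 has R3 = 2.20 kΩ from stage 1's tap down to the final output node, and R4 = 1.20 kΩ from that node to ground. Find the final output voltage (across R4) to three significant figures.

V_out ≈ 6.02 V

Stage 2 presents R3+R4 = 3.400 kΩ as a load on stage 1's tap.
Stage 1's lower leg becomes R2‖(R3+R4) = 3.171 kΩ, so V_mid = 25.0 × 3.171/4.651 = 17.04 V.
Stage 2 is itself unloaded: V_out = V_mid × R4/(R3+R4) = 17.04 × 1.20/3.400 = 6.02 V.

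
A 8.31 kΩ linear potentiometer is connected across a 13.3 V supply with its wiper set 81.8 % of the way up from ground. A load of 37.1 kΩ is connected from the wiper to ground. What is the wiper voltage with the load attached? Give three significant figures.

V ≈ 10.5 V

The wiper splits the pot into (1−α)R = 1.512 kΩ above and αR = 6.798 kΩ below.
Lower section ‖ load = 5.745 kΩ.
V_wiper = 13.3 × 5.745/(1.512 + 5.745) = 10.5 V.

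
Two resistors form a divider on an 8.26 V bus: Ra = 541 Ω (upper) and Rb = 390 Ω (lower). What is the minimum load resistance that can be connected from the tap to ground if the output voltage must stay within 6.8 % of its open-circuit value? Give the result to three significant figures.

Output resistance R_th = Ra‖Rb = (541 × 390)/931.0 = 226.6 Ω.
The fractional drop is R_th/(R_th + R_L); requiring this ≤ 0.0680 gives R_L ≥ R_th(1/0.0680 − 1) = 226.6 × 13.71 = 3.11 kΩ.

R_L(min) ≈ 3.11 kΩ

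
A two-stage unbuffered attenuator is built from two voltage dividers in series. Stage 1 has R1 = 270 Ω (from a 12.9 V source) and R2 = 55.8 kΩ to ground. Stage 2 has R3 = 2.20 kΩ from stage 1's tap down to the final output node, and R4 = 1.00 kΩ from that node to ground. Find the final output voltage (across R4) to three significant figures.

V_out ≈ 3.70 V

Stage 2 presents R3+R4 = 3200 Ω as a load on stage 1's tap.
Stage 1's lower leg becomes R2‖(R3+R4) = 3026 Ω, so V_mid = 12.9 × 3026/3296 = 11.84 V.
Stage 2 is itself unloaded: V_out = V_mid × R4/(R3+R4) = 11.84 × 1000/3200 = 3.70 V.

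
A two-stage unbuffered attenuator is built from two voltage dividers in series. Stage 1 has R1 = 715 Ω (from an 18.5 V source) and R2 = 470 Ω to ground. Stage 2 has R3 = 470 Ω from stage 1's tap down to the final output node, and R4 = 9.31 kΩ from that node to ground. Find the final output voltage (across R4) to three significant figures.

Stage 2 presents R3+R4 = 9780 Ω as a load on stage 1's tap.
Stage 1's lower leg becomes R2‖(R3+R4) = 448.4 Ω, so V_mid = 18.5 × 448.4/1163 = 7.131 V.
Stage 2 is itself unloaded: V_out = V_mid × R4/(R3+R4) = 7.131 × 9310/9780 = 6.79 V.

V_out ≈ 6.79 V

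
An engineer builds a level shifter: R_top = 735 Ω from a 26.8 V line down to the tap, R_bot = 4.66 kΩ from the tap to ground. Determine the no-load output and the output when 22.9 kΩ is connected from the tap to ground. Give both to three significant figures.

Unloaded: 23.1 V; loaded: 22.5 V

Open-circuit: V = 26.8 × 4660/(735 + 4660) = 23.1 V.
With the load, R_bot becomes R_bot‖R_L = 3872 Ω, so V = 26.8 × 3872/4607 = 22.5 V.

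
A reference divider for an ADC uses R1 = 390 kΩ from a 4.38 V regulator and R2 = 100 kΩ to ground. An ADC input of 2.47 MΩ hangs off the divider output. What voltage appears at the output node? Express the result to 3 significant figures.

The load sits in parallel with R2: R2‖R_L = (100 × 2470) / (100 + 2470) = 96.11 kΩ.
V_out = 4.38 × 96.11 / (390 + 96.11) = 4.38 × 96.11/486.1 = 0.866 V.
(Unloaded it would have been 0.894 V.)

V_out ≈ 0.866 V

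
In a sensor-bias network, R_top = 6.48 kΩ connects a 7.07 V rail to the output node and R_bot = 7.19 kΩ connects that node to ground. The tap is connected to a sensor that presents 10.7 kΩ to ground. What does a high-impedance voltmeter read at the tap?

The load sits in parallel with R_bot: R_bot‖R_L = (7.19 × 10.7) / (7.19 + 10.7) = 4.300 kΩ.
V_out = 7.07 × 4.300 / (6.48 + 4.300) = 7.07 × 4.300/10.78 = 2.82 V.

V_out ≈ 2.82 V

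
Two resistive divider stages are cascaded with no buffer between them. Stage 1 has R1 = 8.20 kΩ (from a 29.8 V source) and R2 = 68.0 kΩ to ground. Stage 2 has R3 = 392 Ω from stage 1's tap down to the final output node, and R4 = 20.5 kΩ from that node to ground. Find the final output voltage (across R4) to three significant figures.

Stage 2 presents R3+R4 = 20890 Ω as a load on stage 1's tap.
Stage 1's lower leg becomes R2‖(R3+R4) = 15980 Ω, so V_mid = 29.8 × 15980/24180 = 19.69 V.
Stage 2 is itself unloaded: V_out = V_mid × R4/(R3+R4) = 19.69 × 20500/20890 = 19.3 V.

V_out ≈ 19.3 V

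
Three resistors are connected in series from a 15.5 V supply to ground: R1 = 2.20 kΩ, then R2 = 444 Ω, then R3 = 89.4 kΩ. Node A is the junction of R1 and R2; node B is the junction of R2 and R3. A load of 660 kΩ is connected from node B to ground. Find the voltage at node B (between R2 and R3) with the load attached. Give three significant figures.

At node B, R3 is in parallel with the load: R3‖R_L = 78730 Ω.
Below node A the resistance is R2 + (R3‖R_L) = 79180 Ω, so V_A = 15.5 × 79180/81380 = 15.08 V.
Then V_B = V_A × (R3‖R_L)/(R2 + R3‖R_L) = 15.08 × 78730/79180 = 15.0 V.

V ≈ 15.0 V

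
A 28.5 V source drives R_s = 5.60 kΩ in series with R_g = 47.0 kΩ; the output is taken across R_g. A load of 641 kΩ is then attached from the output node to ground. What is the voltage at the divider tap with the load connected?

V_out ≈ 25.3 V

The load sits in parallel with R_g: R_g‖R_L = (47.0 × 641) / (47.0 + 641) = 43.79 kΩ.
V_out = 28.5 × 43.79 / (5.60 + 43.79) = 28.5 × 43.79/49.39 = 25.3 V.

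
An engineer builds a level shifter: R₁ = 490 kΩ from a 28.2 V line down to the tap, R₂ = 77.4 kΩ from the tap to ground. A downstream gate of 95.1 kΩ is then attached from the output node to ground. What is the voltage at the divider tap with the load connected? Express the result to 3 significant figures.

V_out ≈ 2.26 V

The load sits in parallel with R₂: R₂‖R_L = (77.4 × 95.1) / (77.4 + 95.1) = 42.67 kΩ.
V_out = 28.2 × 42.67 / (490 + 42.67) = 28.2 × 42.67/532.7 = 2.26 V.
(Unloaded it would have been 3.85 V.)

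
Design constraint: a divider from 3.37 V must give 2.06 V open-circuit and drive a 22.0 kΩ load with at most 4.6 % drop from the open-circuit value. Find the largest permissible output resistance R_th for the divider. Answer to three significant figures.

Loading drop = R_th/(R_th + R_L) ≤ 0.0460, so R_th ≤ R_L · ε/(1−ε) = 22.0 kΩ × 0.0460/0.9540 = 1.06 kΩ.

R_th ≤ 1.06 kΩ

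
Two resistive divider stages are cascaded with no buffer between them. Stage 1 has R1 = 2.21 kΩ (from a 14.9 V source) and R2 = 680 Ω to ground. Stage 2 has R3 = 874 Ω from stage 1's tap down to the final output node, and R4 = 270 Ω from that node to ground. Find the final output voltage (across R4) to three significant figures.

Stage 2 presents R3+R4 = 1144 Ω as a load on stage 1's tap.
Stage 1's lower leg becomes R2‖(R3+R4) = 426.5 Ω, so V_mid = 14.9 × 426.5/2636 = 2.410 V.
Stage 2 is itself unloaded: V_out = V_mid × R4/(R3+R4) = 2.410 × 270/1144 = 0.569 V.

V_out ≈ 0.569 V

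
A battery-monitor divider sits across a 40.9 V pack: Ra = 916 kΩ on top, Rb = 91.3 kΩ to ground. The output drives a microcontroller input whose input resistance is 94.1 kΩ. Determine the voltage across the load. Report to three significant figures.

V_out ≈ 1.97 V

The load sits in parallel with Rb: Rb‖R_L = (91.3 × 94.1) / (91.3 + 94.1) = 46.34 kΩ.
V_out = 40.9 × 46.34 / (916 + 46.34) = 40.9 × 46.34/962.3 = 1.97 V.
(Unloaded it would have been 3.71 V.)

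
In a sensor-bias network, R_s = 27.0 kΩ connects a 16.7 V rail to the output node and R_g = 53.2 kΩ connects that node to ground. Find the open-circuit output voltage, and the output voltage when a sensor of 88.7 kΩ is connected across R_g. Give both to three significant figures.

Open-circuit: V = 16.7 × 53.2/(27.0 + 53.2) = 11.1 V.
With the load, R_g becomes R_g‖R_L = 33.25 kΩ, so V = 16.7 × 33.25/60.25 = 9.22 V.

Unloaded: 11.1 V; loaded: 9.22 V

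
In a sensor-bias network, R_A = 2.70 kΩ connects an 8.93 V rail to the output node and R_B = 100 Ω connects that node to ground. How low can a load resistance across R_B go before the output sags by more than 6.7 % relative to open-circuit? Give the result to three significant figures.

R_L(min) ≈ 1.34 kΩ

Output resistance R_th = R_A‖R_B = (2700 × 100)/2800 = 96.43 Ω.
The fractional drop is R_th/(R_th + R_L); requiring this ≤ 0.0670 gives R_L ≥ R_th(1/0.0670 − 1) = 96.43 × 13.93 = 1.34 kΩ.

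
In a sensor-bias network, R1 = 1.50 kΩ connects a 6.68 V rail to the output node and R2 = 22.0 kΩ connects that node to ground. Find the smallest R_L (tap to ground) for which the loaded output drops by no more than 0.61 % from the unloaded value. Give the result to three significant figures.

R_L(min) ≈ 229 kΩ

Output resistance R_th = R1‖R2 = (1.50 × 22.0)/23.50 = 1.404 kΩ.
The fractional drop is R_th/(R_th + R_L); requiring this ≤ 0.00610 gives R_L ≥ R_th(1/0.00610 − 1) = 1.404 × 162.9 = 229 kΩ.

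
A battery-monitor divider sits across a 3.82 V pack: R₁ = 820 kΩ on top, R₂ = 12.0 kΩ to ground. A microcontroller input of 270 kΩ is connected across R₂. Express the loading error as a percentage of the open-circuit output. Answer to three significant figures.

4.20 %

The divider's output (Thévenin) resistance is R₁‖R₂ = 11.83 kΩ.
Fractional drop under load = R_th/(R_th + R_L) = 11.83 / (11.83 + 270) = 0.04197.
So the output falls by 4.20 %.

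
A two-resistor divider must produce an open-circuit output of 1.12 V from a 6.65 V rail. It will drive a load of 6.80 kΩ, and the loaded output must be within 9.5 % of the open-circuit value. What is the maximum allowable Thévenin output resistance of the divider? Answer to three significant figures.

R_th ≤ 714 Ω

Loading drop = R_th/(R_th + R_L) ≤ 0.0950, so R_th ≤ R_L · ε/(1−ε) = 6.80 kΩ × 0.0950/0.9050 = 714 Ω.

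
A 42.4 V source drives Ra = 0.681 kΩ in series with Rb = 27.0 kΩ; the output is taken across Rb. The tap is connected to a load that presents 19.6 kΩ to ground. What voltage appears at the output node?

The load sits in parallel with Rb: Rb‖R_L = (27000 × 19600) / (27000 + 19600) = 11360 Ω.
V_out = 42.4 × 11360 / (681 + 11360) = 42.4 × 11360/12040 = 40.0 V.

V_out ≈ 40.0 V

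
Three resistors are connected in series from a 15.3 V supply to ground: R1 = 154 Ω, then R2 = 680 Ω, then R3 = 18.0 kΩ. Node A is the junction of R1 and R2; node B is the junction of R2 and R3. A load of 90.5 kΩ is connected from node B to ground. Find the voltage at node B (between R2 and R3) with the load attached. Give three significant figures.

V ≈ 14.5 V

At node B, R3 is in parallel with the load: R3‖R_L = 15010 Ω.
Below node A the resistance is R2 + (R3‖R_L) = 15690 Ω, so V_A = 15.3 × 15690/15850 = 15.15 V.
Then V_B = V_A × (R3‖R_L)/(R2 + R3‖R_L) = 15.15 × 15010/15690 = 14.5 V.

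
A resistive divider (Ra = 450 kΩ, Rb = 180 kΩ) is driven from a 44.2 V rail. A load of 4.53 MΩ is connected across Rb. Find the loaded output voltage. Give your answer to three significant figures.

The load sits in parallel with Rb: Rb‖R_L = (180 × 4530) / (180 + 4530) = 173.1 kΩ.
V_out = 44.2 × 173.1 / (450 + 173.1) = 44.2 × 173.1/623.1 = 12.3 V.

V_out ≈ 12.3 V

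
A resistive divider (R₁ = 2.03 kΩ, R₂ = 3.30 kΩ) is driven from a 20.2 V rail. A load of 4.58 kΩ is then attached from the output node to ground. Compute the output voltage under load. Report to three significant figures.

V_out ≈ 9.81 V

The load sits in parallel with R₂: R₂‖R_L = (3.30 × 4.58) / (3.30 + 4.58) = 1.918 kΩ.
V_out = 20.2 × 1.918 / (2.03 + 1.918) = 20.2 × 1.918/3.948 = 9.81 V.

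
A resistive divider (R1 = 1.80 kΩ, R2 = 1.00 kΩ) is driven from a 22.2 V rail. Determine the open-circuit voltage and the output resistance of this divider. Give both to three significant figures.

V_th is the open-circuit tap voltage: 22.2 × 1.00/(1.80 + 1.00) = 7.93 V.
With the supply zeroed, R1 and R2 appear in parallel from the tap: R_th = R1‖R2 = (1.80 × 1.00)/2.800 = 643 Ω.

V_th = 7.93 V, R_th = 643 Ω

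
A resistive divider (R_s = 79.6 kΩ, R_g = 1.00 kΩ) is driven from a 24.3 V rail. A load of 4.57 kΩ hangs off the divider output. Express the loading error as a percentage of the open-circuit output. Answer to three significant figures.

The divider's output (Thévenin) resistance is R_s‖R_g = 0.9876 kΩ.
Fractional drop under load = R_th/(R_th + R_L) = 0.9876 / (0.9876 + 4.57) = 0.1777.
So the output falls by 17.8 %.

17.8 %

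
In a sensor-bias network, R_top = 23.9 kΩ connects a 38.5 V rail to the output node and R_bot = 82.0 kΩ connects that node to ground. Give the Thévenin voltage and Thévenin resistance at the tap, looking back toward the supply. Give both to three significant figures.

V_th is the open-circuit tap voltage: 38.5 × 82.0/(23.9 + 82.0) = 29.8 V.
With the supply zeroed, R_top and R_bot appear in parallel from the tap: R_th = R_top‖R_bot = (23.9 × 82.0)/105.9 = 18.5 kΩ.

V_th = 29.8 V, R_th = 18.5 kΩ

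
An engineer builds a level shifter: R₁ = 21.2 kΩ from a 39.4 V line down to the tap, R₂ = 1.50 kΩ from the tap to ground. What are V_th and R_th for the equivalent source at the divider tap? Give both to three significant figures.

V_th is the open-circuit tap voltage: 39.4 × 1.50/(21.2 + 1.50) = 2.60 V.
With the supply zeroed, R₁ and R₂ appear in parallel from the tap: R_th = R₁‖R₂ = (21.2 × 1.50)/22.70 = 1.40 kΩ.

V_th = 2.60 V, R_th = 1.40 kΩ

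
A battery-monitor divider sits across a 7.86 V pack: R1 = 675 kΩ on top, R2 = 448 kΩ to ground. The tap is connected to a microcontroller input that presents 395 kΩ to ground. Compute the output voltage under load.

The load sits in parallel with R2: R2‖R_L = (448 × 395) / (448 + 395) = 209.9 kΩ.
V_out = 7.86 × 209.9 / (675 + 209.9) = 7.86 × 209.9/884.9 = 1.86 V.

V_out ≈ 1.86 V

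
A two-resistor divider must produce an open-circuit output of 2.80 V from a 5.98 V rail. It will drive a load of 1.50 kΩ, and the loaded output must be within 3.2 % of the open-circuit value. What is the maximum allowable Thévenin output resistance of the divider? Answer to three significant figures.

Loading drop = R_th/(R_th + R_L) ≤ 0.0320, so R_th ≤ R_L · ε/(1−ε) = 1.50 kΩ × 0.0320/0.9680 = 49.6 Ω.
(Any R1, R2 with R2/(R1+R2) = 0.468 and R1‖R2 ≤ 49.6 Ω will meet the spec.)

R_th ≤ 49.6 Ω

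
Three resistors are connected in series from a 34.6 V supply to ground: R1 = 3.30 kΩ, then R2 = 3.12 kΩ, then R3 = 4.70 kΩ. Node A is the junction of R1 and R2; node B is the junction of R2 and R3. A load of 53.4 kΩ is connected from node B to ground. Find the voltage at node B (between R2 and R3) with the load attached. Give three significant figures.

V ≈ 13.9 V

At node B, R3 is in parallel with the load: R3‖R_L = 4.320 kΩ.
Below node A the resistance is R2 + (R3‖R_L) = 7.440 kΩ, so V_A = 34.6 × 7.440/10.74 = 23.97 V.
Then V_B = V_A × (R3‖R_L)/(R2 + R3‖R_L) = 23.97 × 4.320/7.440 = 13.9 V.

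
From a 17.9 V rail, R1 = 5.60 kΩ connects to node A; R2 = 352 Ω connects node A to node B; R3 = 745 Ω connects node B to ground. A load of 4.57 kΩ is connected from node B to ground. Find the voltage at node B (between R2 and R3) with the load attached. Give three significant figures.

V ≈ 1.74 V

At node B, R3 is in parallel with the load: R3‖R_L = 640.6 Ω.
Below node A the resistance is R2 + (R3‖R_L) = 992.6 Ω, so V_A = 17.9 × 992.6/6593 = 2.695 V.
Then V_B = V_A × (R3‖R_L)/(R2 + R3‖R_L) = 2.695 × 640.6/992.6 = 1.74 V.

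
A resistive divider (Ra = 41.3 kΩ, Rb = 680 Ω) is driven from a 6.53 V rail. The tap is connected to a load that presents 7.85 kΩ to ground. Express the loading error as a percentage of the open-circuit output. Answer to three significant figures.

The divider's output (Thévenin) resistance is Ra‖Rb = 669.0 Ω.
Fractional drop under load = R_th/(R_th + R_L) = 669.0 / (669.0 + 7850) = 0.07853.
So the output falls by 7.85 %.

7.85 %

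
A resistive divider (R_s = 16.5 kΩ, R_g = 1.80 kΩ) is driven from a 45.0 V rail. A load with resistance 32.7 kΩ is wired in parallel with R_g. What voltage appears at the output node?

The load sits in parallel with R_g: R_g‖R_L = (1.80 × 32.7) / (1.80 + 32.7) = 1.706 kΩ.
V_out = 45.0 × 1.706 / (16.5 + 1.706) = 45.0 × 1.706/18.21 = 4.22 V.
(Unloaded it would have been 4.43 V.)

V_out ≈ 4.22 V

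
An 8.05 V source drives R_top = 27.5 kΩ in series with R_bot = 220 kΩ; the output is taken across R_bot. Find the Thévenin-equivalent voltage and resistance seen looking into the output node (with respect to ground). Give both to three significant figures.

V_th = 7.16 V, R_th = 24.4 kΩ

V_th is the open-circuit tap voltage: 8.05 × 220/(27.5 + 220) = 7.16 V.
With the supply zeroed, R_top and R_bot appear in parallel from the tap: R_th = R_top‖R_bot = (27.5 × 220)/247.5 = 24.4 kΩ.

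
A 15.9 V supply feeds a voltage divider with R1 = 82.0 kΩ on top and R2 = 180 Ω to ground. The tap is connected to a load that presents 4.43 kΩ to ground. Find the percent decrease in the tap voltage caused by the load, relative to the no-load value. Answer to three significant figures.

3.90 %

The divider's output (Thévenin) resistance is R1‖R2 = 179.6 Ω.
Fractional drop under load = R_th/(R_th + R_L) = 179.6 / (179.6 + 4430) = 0.03896.
So the output falls by 3.90 %.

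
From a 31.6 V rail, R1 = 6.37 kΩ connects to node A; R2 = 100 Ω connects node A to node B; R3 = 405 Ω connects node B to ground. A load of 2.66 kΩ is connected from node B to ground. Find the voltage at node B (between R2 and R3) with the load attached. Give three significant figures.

V ≈ 1.63 V

At node B, R3 is in parallel with the load: R3‖R_L = 351.5 Ω.
Below node A the resistance is R2 + (R3‖R_L) = 451.5 Ω, so V_A = 31.6 × 451.5/6821 = 2.091 V.
Then V_B = V_A × (R3‖R_L)/(R2 + R3‖R_L) = 2.091 × 351.5/451.5 = 1.63 V.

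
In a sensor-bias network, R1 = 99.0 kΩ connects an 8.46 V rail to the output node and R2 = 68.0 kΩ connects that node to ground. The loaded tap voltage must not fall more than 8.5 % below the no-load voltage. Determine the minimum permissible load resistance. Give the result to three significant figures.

R_L(min) ≈ 434 kΩ

Output resistance R_th = R1‖R2 = (99.0 × 68.0)/167.0 = 40.31 kΩ.
The fractional drop is R_th/(R_th + R_L); requiring this ≤ 0.0850 gives R_L ≥ R_th(1/0.0850 − 1) = 40.31 × 10.76 = 434 kΩ.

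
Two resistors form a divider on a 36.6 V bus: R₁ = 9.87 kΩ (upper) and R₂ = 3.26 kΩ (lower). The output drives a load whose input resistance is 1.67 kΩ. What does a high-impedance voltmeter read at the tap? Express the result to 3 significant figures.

The load sits in parallel with R₂: R₂‖R_L = (3.26 × 1.67) / (3.26 + 1.67) = 1.104 kΩ.
V_out = 36.6 × 1.104 / (9.87 + 1.104) = 36.6 × 1.104/10.97 = 3.68 V.
(Unloaded it would have been 9.09 V.)

V_out ≈ 3.68 V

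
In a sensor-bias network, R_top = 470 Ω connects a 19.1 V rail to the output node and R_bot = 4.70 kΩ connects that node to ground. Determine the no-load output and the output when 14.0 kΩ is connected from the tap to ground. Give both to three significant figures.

Open-circuit: V = 19.1 × 4700/(470 + 4700) = 17.4 V.
With the load, R_bot becomes R_bot‖R_L = 3519 Ω, so V = 19.1 × 3519/3989 = 16.8 V.

Unloaded: 17.4 V; loaded: 16.8 V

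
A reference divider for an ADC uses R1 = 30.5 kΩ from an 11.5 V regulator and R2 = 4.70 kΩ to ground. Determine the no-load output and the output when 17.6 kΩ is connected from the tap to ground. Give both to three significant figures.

Open-circuit: V = 11.5 × 4.70/(30.5 + 4.70) = 1.54 V.
With the load, R2 becomes R2‖R_L = 3.709 kΩ, so V = 11.5 × 3.709/34.21 = 1.25 V.

Unloaded: 1.54 V; loaded: 1.25 V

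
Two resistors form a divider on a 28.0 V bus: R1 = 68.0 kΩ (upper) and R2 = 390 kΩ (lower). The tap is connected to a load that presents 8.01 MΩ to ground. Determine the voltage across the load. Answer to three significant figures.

V_out ≈ 23.7 V

The load sits in parallel with R2: R2‖R_L = (390 × 8010) / (390 + 8010) = 371.9 kΩ.
V_out = 28.0 × 371.9 / (68.0 + 371.9) = 28.0 × 371.9/439.9 = 23.7 V.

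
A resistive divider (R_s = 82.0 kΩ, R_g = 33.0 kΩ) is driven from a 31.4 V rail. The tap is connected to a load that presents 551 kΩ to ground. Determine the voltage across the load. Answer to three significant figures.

The load sits in parallel with R_g: R_g‖R_L = (33.0 × 551) / (33.0 + 551) = 31.14 kΩ.
V_out = 31.4 × 31.14 / (82.0 + 31.14) = 31.4 × 31.14/113.1 = 8.64 V.
(Unloaded it would have been 9.01 V.)

V_out ≈ 8.64 V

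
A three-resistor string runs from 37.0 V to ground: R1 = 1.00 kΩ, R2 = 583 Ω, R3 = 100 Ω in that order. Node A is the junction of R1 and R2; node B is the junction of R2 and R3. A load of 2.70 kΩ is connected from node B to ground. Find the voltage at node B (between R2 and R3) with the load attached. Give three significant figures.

At node B, R3 is in parallel with the load: R3‖R_L = 96.43 Ω.
Below node A the resistance is R2 + (R3‖R_L) = 679.4 Ω, so V_A = 37.0 × 679.4/1679 = 14.97 V.
Then V_B = V_A × (R3‖R_L)/(R2 + R3‖R_L) = 14.97 × 96.43/679.4 = 2.12 V.

V ≈ 2.12 V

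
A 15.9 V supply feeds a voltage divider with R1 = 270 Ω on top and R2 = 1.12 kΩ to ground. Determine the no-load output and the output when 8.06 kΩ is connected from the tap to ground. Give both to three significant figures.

Unloaded: 12.8 V; loaded: 12.5 V

Open-circuit: V = 15.9 × 1120/(270 + 1120) = 12.8 V.
With the load, R2 becomes R2‖R_L = 983.4 Ω, so V = 15.9 × 983.4/1253 = 12.5 V.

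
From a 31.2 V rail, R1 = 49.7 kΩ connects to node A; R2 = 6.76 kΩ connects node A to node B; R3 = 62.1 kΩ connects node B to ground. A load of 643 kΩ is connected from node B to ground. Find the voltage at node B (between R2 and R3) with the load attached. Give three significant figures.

V ≈ 15.6 V

At node B, R3 is in parallel with the load: R3‖R_L = 56.63 kΩ.
Below node A the resistance is R2 + (R3‖R_L) = 63.39 kΩ, so V_A = 31.2 × 63.39/113.1 = 17.49 V.
Then V_B = V_A × (R3‖R_L)/(R2 + R3‖R_L) = 17.49 × 56.63/63.39 = 15.6 V.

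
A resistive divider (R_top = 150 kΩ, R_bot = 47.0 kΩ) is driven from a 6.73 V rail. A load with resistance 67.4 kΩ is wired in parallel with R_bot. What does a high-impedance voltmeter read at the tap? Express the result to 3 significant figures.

The load sits in parallel with R_bot: R_bot‖R_L = (47.0 × 67.4) / (47.0 + 67.4) = 27.69 kΩ.
V_out = 6.73 × 27.69 / (150 + 27.69) = 6.73 × 27.69/177.7 = 1.05 V.

V_out ≈ 1.05 V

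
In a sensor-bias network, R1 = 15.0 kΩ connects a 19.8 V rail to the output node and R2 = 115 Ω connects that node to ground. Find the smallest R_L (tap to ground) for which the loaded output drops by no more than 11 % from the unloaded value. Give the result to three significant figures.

Output resistance R_th = R1‖R2 = (15000 × 115)/15120 = 114.1 Ω.
The fractional drop is R_th/(R_th + R_L); requiring this ≤ 0.110 gives R_L ≥ R_th(1/0.110 − 1) = 114.1 × 8.091 = 923 Ω.

R_L(min) ≈ 923 Ω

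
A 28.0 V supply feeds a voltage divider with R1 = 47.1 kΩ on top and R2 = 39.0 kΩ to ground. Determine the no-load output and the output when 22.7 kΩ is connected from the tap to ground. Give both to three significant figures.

Open-circuit: V = 28.0 × 39.0/(47.1 + 39.0) = 12.7 V.
With the load, R2 becomes R2‖R_L = 14.35 kΩ, so V = 28.0 × 14.35/61.45 = 6.54 V.

Unloaded: 12.7 V; loaded: 6.54 V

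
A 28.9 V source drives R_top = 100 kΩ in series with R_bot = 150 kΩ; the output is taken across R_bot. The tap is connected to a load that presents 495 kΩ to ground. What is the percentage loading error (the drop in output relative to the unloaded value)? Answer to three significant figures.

10.8 %

The divider's output (Thévenin) resistance is R_top‖R_bot = 60.00 kΩ.
Fractional drop under load = R_th/(R_th + R_L) = 60.00 / (60.00 + 495) = 0.1081.
So the output falls by 10.8 %.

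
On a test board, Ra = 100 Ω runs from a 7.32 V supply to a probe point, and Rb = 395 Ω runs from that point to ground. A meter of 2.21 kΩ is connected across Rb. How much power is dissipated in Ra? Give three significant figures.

Total resistance from the source is Ra + (Rb‖R_L) = 435.1 Ω, so I = 7.32/435.1 Ω = 16.82 mA.
P = I²·Ra = (16.82 mA)² × 100 Ω = 28.3 mW.

P ≈ 28.3 mW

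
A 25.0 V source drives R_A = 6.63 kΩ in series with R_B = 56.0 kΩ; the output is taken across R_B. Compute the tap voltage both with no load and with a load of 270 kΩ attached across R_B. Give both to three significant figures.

Unloaded: 22.4 V; loaded: 21.9 V

Open-circuit: V = 25.0 × 56.0/(6.63 + 56.0) = 22.4 V.
With the load, R_B becomes R_B‖R_L = 46.38 kΩ, so V = 25.0 × 46.38/53.01 = 21.9 V.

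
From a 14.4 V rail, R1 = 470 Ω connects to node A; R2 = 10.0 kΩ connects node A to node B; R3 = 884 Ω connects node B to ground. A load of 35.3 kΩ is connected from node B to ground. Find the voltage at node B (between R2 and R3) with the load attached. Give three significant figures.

At node B, R3 is in parallel with the load: R3‖R_L = 862.4 Ω.
Below node A the resistance is R2 + (R3‖R_L) = 10860 Ω, so V_A = 14.4 × 10860/11330 = 13.80 V.
Then V_B = V_A × (R3‖R_L)/(R2 + R3‖R_L) = 13.80 × 862.4/10860 = 1.10 V.

V ≈ 1.10 V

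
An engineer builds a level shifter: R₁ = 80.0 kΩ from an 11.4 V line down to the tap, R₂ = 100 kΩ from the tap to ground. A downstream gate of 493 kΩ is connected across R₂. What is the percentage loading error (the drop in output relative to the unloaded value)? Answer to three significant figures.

8.27 %

Unloaded V = 11.4 × 100/180.0 = 6.3333 V.
Loaded: R₂‖R_L = 83.14 kΩ, giving V = 11.4 × 83.14/163.1 = 5.8096 V.
Drop = (6.3333 − 5.8096) / 6.3333 = 8.27 %.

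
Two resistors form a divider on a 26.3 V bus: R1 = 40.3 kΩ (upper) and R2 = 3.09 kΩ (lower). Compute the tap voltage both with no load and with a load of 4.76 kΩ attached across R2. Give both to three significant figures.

Open-circuit: V = 26.3 × 3.09/(40.3 + 3.09) = 1.87 V.
With the load, R2 becomes R2‖R_L = 1.874 kΩ, so V = 26.3 × 1.874/42.17 = 1.17 V.

Unloaded: 1.87 V; loaded: 1.17 V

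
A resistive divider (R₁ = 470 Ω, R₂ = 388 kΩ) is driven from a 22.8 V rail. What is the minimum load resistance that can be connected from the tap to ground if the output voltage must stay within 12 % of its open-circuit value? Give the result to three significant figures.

R_L(min) ≈ 3.44 kΩ

Output resistance R_th = R₁‖R₂ = (470 × 388000)/388500 = 469.4 Ω.
The fractional drop is R_th/(R_th + R_L); requiring this ≤ 0.120 gives R_L ≥ R_th(1/0.120 − 1) = 469.4 × 7.333 = 3.44 kΩ.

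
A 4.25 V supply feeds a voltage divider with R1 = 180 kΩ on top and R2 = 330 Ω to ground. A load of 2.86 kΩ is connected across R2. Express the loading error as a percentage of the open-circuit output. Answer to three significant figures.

10.3 %

The divider's output (Thévenin) resistance is R1‖R2 = 329.4 Ω.
Fractional drop under load = R_th/(R_th + R_L) = 329.4 / (329.4 + 2860) = 0.1033.
So the output falls by 10.3 %.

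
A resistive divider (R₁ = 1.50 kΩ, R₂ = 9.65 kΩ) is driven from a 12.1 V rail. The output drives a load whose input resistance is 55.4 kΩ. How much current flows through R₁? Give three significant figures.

R₂‖R_L = 8.218 kΩ, so the source sees R₁ + R₂‖R_L = 9.718 kΩ.
I = 12.1 V / 9.718 kΩ = 1.25 mA.

I ≈ 1.25 mA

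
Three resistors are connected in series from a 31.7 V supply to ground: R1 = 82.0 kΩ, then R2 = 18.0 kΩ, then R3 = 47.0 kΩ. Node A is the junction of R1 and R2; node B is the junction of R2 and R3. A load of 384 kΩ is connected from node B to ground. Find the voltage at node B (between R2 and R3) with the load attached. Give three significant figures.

V ≈ 9.36 V

At node B, R3 is in parallel with the load: R3‖R_L = 41.87 kΩ.
Below node A the resistance is R2 + (R3‖R_L) = 59.87 kΩ, so V_A = 31.7 × 59.87/141.9 = 13.38 V.
Then V_B = V_A × (R3‖R_L)/(R2 + R3‖R_L) = 13.38 × 41.87/59.87 = 9.36 V.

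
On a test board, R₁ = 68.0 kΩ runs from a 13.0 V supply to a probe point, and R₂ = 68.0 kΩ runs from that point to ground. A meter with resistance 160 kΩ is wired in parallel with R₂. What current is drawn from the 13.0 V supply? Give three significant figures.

R₂‖R_L = 47.72 kΩ, so the source sees R₁ + R₂‖R_L = 115.7 kΩ.
I = 13.0 V / 115.7 kΩ = 0.112 mA.

I ≈ 0.112 mA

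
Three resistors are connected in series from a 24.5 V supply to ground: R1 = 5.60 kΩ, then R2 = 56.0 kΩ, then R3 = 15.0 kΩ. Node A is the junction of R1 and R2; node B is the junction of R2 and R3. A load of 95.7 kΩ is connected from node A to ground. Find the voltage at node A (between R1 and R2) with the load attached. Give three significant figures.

V ≈ 21.5 V

Below node A the series string R2+R3 = 71.00 kΩ sits in parallel with the 95.7 kΩ load: 40.76 kΩ.
V_A = 24.5 × 40.76/(5.60 + 40.76) = 21.5 V.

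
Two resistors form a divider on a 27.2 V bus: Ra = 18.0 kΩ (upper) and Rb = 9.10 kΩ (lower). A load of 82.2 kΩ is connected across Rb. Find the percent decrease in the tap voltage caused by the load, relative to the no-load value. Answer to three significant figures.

The divider's output (Thévenin) resistance is Ra‖Rb = 6.044 kΩ.
Fractional drop under load = R_th/(R_th + R_L) = 6.044 / (6.044 + 82.2) = 0.06849.
So the output falls by 6.85 %.

6.85 %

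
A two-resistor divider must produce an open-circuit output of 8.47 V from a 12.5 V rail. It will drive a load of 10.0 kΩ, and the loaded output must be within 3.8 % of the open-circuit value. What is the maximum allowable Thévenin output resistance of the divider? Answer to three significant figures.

R_th ≤ 395 Ω

Loading drop = R_th/(R_th + R_L) ≤ 0.0380, so R_th ≤ R_L · ε/(1−ε) = 10.0 kΩ × 0.0380/0.9620 = 395 Ω.
(Any R1, R2 with R2/(R1+R2) = 0.678 and R1‖R2 ≤ 395 Ω will meet the spec.)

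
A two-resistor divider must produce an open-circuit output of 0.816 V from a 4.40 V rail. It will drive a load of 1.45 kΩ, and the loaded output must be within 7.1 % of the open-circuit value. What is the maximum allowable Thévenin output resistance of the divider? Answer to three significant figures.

Loading drop = R_th/(R_th + R_L) ≤ 0.0710, so R_th ≤ R_L · ε/(1−ε) = 1.45 kΩ × 0.0710/0.9290 = 111 Ω.
(Any R1, R2 with R2/(R1+R2) = 0.185 and R1‖R2 ≤ 111 Ω will meet the spec.)

R_th ≤ 111 Ω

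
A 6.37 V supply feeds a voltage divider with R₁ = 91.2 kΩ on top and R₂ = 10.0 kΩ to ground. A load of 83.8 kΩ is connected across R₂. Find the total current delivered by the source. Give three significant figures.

R₂‖R_L = 8.934 kΩ, so the source sees R₁ + R₂‖R_L = 100.1 kΩ.
I = 6.37 V / 100.1 kΩ = 0.0636 mA.

I ≈ 0.0636 mA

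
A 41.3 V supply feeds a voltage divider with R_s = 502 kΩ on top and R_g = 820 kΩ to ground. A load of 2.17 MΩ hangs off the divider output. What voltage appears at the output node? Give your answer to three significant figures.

The load sits in parallel with R_g: R_g‖R_L = (820 × 2170) / (820 + 2170) = 595.1 kΩ.
V_out = 41.3 × 595.1 / (502 + 595.1) = 41.3 × 595.1/1097 = 22.4 V.

V_out ≈ 22.4 V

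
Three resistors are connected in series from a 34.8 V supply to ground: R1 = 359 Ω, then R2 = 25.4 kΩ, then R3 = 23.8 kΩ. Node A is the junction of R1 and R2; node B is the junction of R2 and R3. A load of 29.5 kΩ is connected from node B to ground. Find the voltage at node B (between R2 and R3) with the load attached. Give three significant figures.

At node B, R3 is in parallel with the load: R3‖R_L = 13170 Ω.
Below node A the resistance is R2 + (R3‖R_L) = 38570 Ω, so V_A = 34.8 × 38570/38930 = 34.48 V.
Then V_B = V_A × (R3‖R_L)/(R2 + R3‖R_L) = 34.48 × 13170/38570 = 11.8 V.

V ≈ 11.8 V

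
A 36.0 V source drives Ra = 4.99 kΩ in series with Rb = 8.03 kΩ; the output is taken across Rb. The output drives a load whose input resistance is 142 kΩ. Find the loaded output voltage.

The load sits in parallel with Rb: Rb‖R_L = (8.03 × 142) / (8.03 + 142) = 7.600 kΩ.
V_out = 36.0 × 7.600 / (4.99 + 7.600) = 36.0 × 7.600/12.59 = 21.7 V.
(Unloaded it would have been 22.2 V.)

V_out ≈ 21.7 V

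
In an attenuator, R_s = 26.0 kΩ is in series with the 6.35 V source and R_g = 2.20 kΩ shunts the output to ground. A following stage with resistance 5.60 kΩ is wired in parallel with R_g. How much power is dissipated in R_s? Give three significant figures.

P ≈ 1.38 mW

Total resistance from the source is R_s + (R_g‖R_L) = 27.58 kΩ, so I = 6.35/27.58 kΩ = 0.2302 mA.
P = I²·R_s = (0.2302 mA)² × 26.0 kΩ = 1.38 mW.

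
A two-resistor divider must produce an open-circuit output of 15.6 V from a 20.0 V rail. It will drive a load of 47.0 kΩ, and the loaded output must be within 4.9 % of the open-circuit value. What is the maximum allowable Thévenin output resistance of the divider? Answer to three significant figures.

R_th ≤ 2.42 kΩ

Loading drop = R_th/(R_th + R_L) ≤ 0.0490, so R_th ≤ R_L · ε/(1−ε) = 47.0 kΩ × 0.0490/0.9510 = 2.42 kΩ.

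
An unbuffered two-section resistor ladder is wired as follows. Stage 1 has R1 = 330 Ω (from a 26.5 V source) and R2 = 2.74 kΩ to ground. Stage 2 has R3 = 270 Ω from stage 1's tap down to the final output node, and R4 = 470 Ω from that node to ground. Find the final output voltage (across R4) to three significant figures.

Stage 2 presents R3+R4 = 740.0 Ω as a load on stage 1's tap.
Stage 1's lower leg becomes R2‖(R3+R4) = 582.6 Ω, so V_mid = 26.5 × 582.6/912.6 = 16.92 V.
Stage 2 is itself unloaded: V_out = V_mid × R4/(R3+R4) = 16.92 × 470/740.0 = 10.7 V.

V_out ≈ 10.7 V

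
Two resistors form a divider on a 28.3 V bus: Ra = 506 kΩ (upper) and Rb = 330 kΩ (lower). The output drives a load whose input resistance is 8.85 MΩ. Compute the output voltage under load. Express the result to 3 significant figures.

The load sits in parallel with Rb: Rb‖R_L = (330 × 8850) / (330 + 8850) = 318.1 kΩ.
V_out = 28.3 × 318.1 / (506 + 318.1) = 28.3 × 318.1/824.1 = 10.9 V.

V_out ≈ 10.9 V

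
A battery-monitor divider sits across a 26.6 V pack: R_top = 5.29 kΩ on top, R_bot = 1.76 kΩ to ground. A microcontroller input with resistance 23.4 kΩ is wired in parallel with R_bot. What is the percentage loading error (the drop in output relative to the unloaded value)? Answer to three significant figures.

5.34 %

The divider's output (Thévenin) resistance is R_top‖R_bot = 1.321 kΩ.
Fractional drop under load = R_th/(R_th + R_L) = 1.321 / (1.321 + 23.4) = 0.05342.
So the output falls by 5.34 %.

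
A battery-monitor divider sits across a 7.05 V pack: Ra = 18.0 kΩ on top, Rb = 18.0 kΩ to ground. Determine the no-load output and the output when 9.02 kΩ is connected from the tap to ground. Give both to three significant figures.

Unloaded: 3.52 V; loaded: 1.76 V

Open-circuit: V = 7.05 × 18.0/(18.0 + 18.0) = 3.52 V.
With the load, Rb becomes Rb‖R_L = 6.009 kΩ, so V = 7.05 × 6.009/24.01 = 1.76 V.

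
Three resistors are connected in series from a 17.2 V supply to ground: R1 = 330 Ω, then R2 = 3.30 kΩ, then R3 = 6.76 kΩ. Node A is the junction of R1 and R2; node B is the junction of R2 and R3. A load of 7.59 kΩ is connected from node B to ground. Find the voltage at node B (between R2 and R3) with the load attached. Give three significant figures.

At node B, R3 is in parallel with the load: R3‖R_L = 3575 Ω.
Below node A the resistance is R2 + (R3‖R_L) = 6875 Ω, so V_A = 17.2 × 6875/7205 = 16.41 V.
Then V_B = V_A × (R3‖R_L)/(R2 + R3‖R_L) = 16.41 × 3575/6875 = 8.53 V.

V ≈ 8.53 V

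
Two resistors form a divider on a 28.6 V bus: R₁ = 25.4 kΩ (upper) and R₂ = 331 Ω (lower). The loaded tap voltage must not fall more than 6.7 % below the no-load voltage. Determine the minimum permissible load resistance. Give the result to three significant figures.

R_L(min) ≈ 4.55 kΩ

Output resistance R_th = R₁‖R₂ = (25400 × 331)/25730 = 326.7 Ω.
The fractional drop is R_th/(R_th + R_L); requiring this ≤ 0.0670 gives R_L ≥ R_th(1/0.0670 − 1) = 326.7 × 13.93 = 4.55 kΩ.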